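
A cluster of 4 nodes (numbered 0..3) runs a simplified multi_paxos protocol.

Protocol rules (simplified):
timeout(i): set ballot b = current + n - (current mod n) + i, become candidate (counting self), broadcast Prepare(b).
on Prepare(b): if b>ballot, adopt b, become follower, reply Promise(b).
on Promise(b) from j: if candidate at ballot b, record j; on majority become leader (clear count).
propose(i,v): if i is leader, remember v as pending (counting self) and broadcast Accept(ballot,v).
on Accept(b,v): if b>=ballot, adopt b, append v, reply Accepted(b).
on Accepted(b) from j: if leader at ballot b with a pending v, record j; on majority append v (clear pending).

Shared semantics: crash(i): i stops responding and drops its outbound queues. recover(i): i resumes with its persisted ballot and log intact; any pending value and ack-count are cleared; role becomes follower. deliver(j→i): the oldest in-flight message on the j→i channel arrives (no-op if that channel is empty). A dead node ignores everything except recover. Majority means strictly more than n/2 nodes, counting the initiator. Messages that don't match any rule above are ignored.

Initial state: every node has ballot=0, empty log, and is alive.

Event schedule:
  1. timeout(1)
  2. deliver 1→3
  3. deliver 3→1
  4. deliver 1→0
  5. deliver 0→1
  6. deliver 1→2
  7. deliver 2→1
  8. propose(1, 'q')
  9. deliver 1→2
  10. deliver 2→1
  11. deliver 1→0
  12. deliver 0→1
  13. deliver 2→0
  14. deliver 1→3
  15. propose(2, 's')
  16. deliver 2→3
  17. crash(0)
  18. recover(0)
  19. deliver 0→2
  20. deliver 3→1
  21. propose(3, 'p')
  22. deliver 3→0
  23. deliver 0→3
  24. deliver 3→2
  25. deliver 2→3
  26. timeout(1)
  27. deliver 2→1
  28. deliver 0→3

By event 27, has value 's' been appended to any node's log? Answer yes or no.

after 1 — timeout(1): n1:cand/b5/[-]
after 2 — deliver 1→3: n3:foll/b5/[-]
after 3 — deliver 3→1: ·
after 4 — deliver 1→0: n0:foll/b5/[-]
after 5 — deliver 0→1: n1:lead/b5/[-]
after 6 — deliver 1→2: n2:foll/b5/[-]
after 7 — deliver 2→1: ·
after 8 — propose(1,'q'): ·
after 9 — deliver 1→2: n2:foll/b5/[q]
after 10 — deliver 2→1: ·
after 11 — deliver 1→0: n0:foll/b5/[q]
after 12 — deliver 0→1: n1:lead/b5/[q]
after 13 — deliver 2→0: ·
after 14 — deliver 1→3: n3:foll/b5/[q]
after 15 — propose(2,'s'): ·
after 16 — deliver 2→3: ·
after 17 — crash(0): n0:✗foll/b5/[q]
after 18 — recover(0): n0:foll/b5/[q]
after 19 — deliver 0→2: ·
after 20 — deliver 3→1: ·
after 21 — propose(3,'p'): ·
after 22 — deliver 3→0: ·
after 23 — deliver 0→3: ·
after 24 — deliver 3→2: ·
after 25 — deliver 2→3: ·
after 26 — timeout(1): n1:cand/b9/[q]
after 27 — deliver 2→1: ·

no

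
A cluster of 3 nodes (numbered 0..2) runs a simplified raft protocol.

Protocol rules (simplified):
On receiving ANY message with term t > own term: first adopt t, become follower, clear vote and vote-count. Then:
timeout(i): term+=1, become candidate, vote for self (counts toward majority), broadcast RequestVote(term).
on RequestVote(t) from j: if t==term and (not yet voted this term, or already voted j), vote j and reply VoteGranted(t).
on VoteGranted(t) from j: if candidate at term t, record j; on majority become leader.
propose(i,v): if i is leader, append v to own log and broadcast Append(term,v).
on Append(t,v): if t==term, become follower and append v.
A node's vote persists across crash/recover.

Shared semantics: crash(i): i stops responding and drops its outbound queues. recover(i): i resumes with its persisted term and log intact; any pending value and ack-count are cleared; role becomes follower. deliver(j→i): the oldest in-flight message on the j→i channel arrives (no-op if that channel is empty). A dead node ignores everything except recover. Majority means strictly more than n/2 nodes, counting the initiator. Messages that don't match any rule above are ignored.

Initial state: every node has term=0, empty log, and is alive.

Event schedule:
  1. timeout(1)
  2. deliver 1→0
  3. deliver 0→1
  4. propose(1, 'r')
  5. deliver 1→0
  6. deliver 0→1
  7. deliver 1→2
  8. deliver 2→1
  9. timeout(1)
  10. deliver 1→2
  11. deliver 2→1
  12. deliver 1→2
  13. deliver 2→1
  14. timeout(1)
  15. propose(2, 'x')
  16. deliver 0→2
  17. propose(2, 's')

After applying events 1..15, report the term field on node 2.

2

step 1 timeout(1): 1={cand,t=1,log=-}
step 2 deliver 1→0: 0={foll,t=1,log=-}
step 3 deliver 0→1: 1={lead,t=1,log=-}
step 4 propose(1,'r'): 1={lead,t=1,log=r}
step 5 deliver 1→0: 0={foll,t=1,log=r}
step 6 deliver 0→1: —
step 7 deliver 1→2: 2={foll,t=1,log=-}
step 8 deliver 2→1: —
step 9 timeout(1): 1={cand,t=2,log=r}
step 10 deliver 1→2: 2={foll,t=1,log=r}
step 11 deliver 2→1: —
step 12 deliver 1→2: 2={foll,t=2,log=r}
step 13 deliver 2→1: 1={lead,t=2,log=r}
step 14 timeout(1): 1={cand,t=3,log=r}
step 15 propose(2,'x'): —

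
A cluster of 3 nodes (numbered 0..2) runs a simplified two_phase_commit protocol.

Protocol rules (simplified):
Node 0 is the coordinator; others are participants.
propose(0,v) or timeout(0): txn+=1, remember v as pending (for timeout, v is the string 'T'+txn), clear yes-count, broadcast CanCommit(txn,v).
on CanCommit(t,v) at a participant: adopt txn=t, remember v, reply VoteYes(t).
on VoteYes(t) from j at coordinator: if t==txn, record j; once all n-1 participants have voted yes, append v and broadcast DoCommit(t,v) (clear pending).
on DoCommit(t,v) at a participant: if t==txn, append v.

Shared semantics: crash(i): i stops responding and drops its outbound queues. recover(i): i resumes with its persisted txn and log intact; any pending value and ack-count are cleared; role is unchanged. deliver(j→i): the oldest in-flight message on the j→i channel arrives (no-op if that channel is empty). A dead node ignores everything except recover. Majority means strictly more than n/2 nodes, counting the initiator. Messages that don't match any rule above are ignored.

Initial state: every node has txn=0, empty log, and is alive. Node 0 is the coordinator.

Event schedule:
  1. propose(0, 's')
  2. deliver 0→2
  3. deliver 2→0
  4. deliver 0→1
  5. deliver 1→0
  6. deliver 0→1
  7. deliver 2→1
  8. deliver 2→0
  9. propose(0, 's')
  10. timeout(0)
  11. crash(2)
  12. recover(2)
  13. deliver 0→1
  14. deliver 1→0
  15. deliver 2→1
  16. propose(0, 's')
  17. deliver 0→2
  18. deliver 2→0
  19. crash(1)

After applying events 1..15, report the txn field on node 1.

2

e1 propose(0,'s'): 0[coor,t=1,-]
e2 deliver 0→2: 2[part,t=1,-]
e3 deliver 2→0: ·
e4 deliver 0→1: 1[part,t=1,-]
e5 deliver 1→0: 0[coor,t=1,s]
e6 deliver 0→1: 1[part,t=1,s]
e7 deliver 2→1: ·
e8 deliver 2→0: ·
e9 propose(0,'s'): 0[coor,t=2,s]
e10 timeout(0): 0[coor,t=3,s]
e11 crash(2): 2[✗part,t=1,-]
e12 recover(2): 2[part,t=1,-]
e13 deliver 0→1: 1[part,t=2,s]
e14 deliver 1→0: ·
e15 deliver 2→1: ·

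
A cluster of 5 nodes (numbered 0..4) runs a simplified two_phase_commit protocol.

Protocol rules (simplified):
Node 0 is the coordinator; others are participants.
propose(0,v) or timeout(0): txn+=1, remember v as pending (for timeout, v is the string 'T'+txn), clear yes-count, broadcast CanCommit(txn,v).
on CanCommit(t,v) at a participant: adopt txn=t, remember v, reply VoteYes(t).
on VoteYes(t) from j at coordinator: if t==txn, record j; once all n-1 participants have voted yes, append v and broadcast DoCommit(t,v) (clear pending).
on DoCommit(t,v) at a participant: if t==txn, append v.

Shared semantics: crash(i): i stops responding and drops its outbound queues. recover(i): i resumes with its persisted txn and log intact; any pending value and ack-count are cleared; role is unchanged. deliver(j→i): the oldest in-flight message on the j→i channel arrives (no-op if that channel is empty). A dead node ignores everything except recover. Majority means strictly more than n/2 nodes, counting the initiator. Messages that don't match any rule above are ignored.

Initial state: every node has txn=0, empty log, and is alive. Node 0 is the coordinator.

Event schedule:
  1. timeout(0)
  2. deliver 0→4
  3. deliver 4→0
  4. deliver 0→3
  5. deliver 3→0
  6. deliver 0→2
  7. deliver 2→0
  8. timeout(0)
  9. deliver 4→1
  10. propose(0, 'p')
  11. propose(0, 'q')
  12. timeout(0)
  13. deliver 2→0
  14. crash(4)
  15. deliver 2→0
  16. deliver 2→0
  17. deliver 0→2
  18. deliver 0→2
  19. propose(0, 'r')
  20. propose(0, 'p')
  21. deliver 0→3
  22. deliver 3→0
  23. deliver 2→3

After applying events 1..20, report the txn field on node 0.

step 1 timeout(0): 0={coor,t=1,log=-}
step 2 deliver 0→4: 4={part,t=1,log=-}
step 3 deliver 4→0: —
step 4 deliver 0→3: 3={part,t=1,log=-}
step 5 deliver 3→0: —
step 6 deliver 0→2: 2={part,t=1,log=-}
step 7 deliver 2→0: —
step 8 timeout(0): 0={coor,t=2,log=-}
step 9 deliver 4→1: —
step 10 propose(0,'p'): 0={coor,t=3,log=-}
step 11 propose(0,'q'): 0={coor,t=4,log=-}
step 12 timeout(0): 0={coor,t=5,log=-}
step 13 deliver 2→0: —
step 14 crash(4): 4={✗part,t=1,log=-}
step 15 deliver 2→0: —
step 16 deliver 2→0: —
step 17 deliver 0→2: 2={part,t=2,log=-}
step 18 deliver 0→2: 2={part,t=3,log=-}
step 19 propose(0,'r'): 0={coor,t=6,log=-}
step 20 propose(0,'p'): 0={coor,t=7,log=-}

7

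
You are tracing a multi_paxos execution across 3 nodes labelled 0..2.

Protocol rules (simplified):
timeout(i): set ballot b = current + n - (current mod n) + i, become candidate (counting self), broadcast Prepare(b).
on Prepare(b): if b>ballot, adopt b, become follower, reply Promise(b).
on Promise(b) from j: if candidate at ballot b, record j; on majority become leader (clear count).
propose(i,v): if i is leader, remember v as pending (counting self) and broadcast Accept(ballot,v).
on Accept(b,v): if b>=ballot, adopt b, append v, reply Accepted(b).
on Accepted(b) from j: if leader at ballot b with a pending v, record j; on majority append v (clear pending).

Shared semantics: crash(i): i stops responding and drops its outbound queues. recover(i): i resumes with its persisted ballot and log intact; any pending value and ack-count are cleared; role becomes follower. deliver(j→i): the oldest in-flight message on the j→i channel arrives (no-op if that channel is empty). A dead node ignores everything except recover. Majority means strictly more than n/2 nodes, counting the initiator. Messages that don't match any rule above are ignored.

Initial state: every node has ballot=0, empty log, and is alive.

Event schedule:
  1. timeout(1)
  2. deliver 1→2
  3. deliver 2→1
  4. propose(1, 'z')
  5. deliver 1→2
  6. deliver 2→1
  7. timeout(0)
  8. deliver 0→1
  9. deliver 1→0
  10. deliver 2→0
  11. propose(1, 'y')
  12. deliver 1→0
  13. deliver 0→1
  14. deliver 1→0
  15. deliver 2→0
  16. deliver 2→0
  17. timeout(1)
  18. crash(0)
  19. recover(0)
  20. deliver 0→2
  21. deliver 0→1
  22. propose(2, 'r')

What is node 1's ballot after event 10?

after 1 — timeout(1): n1:cand/b4/[-]
after 2 — deliver 1→2: n2:foll/b4/[-]
after 3 — deliver 2→1: n1:lead/b4/[-]
after 4 — propose(1,'z'): ·
after 5 — deliver 1→2: n2:foll/b4/[z]
after 6 — deliver 2→1: n1:lead/b4/[z]
after 7 — timeout(0): n0:cand/b3/[-]
after 8 — deliver 0→1: ·
after 9 — deliver 1→0: n0:foll/b4/[-]
after 10 — deliver 2→0: ·

4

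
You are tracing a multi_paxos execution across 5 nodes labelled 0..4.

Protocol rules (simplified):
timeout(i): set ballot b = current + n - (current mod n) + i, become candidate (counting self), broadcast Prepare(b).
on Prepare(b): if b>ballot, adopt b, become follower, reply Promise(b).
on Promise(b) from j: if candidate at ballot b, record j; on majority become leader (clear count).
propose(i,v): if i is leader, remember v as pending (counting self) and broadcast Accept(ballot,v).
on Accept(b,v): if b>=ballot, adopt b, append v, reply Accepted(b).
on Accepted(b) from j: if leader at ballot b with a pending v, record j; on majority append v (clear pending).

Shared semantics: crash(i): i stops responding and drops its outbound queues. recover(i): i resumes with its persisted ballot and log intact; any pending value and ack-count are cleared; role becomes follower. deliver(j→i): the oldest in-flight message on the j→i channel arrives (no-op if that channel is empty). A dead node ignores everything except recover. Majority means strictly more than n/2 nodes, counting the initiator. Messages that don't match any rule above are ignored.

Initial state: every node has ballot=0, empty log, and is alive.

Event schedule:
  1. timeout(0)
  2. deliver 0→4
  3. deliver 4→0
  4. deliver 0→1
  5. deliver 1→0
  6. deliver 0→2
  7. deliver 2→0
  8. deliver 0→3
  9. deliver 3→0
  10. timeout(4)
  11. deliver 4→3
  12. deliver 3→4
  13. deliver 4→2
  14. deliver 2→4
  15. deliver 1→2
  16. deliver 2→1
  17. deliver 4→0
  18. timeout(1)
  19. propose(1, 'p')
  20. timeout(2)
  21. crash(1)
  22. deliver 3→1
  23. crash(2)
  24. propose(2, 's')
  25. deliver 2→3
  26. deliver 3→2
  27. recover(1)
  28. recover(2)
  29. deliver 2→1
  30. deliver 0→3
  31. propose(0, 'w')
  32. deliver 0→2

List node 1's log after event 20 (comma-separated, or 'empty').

[1] timeout(0) → N0(cand b5 [-])
[2] deliver 0→4 → N4(foll b5 [-])
[3] deliver 4→0 → ∅
[4] deliver 0→1 → N1(foll b5 [-])
[5] deliver 1→0 → N0(lead b5 [-])
[6] deliver 0→2 → N2(foll b5 [-])
[7] deliver 2→0 → ∅
[8] deliver 0→3 → N3(foll b5 [-])
[9] deliver 3→0 → ∅
[10] timeout(4) → N4(cand b14 [-])
[11] deliver 4→3 → N3(foll b14 [-])
[12] deliver 3→4 → ∅
[13] deliver 4→2 → N2(foll b14 [-])
[14] deliver 2→4 → N4(lead b14 [-])
[15] deliver 1→2 → ∅
[16] deliver 2→1 → ∅
[17] deliver 4→0 → N0(foll b14 [-])
[18] timeout(1) → N1(cand b11 [-])
[19] propose(1,'p') → ∅
[20] timeout(2) → N2(cand b17 [-])

empty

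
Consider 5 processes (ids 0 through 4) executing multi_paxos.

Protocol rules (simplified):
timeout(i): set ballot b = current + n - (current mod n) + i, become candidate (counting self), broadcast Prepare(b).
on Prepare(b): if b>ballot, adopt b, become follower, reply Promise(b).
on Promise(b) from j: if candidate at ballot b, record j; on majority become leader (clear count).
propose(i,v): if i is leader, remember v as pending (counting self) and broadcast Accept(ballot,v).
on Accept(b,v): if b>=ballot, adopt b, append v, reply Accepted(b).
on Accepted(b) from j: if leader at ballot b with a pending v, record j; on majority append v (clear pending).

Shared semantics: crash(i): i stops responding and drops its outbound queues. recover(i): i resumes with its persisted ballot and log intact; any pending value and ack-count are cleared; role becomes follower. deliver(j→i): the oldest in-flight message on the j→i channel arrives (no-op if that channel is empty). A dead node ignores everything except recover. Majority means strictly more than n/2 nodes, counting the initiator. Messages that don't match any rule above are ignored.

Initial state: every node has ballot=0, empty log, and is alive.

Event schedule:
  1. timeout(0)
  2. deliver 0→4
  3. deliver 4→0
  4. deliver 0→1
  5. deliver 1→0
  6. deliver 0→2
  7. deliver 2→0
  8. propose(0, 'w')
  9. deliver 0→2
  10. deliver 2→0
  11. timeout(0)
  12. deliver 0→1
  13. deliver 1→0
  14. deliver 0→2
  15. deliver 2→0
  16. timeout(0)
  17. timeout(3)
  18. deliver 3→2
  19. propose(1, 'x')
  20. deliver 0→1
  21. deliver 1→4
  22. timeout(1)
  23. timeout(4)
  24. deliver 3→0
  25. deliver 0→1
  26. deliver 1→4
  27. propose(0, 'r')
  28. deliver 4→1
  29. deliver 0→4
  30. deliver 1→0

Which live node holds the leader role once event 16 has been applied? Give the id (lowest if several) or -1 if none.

-1

e1 timeout(0): 0[cand,b=5,-]
e2 deliver 0→4: 4[foll,b=5,-]
e3 deliver 4→0: ·
e4 deliver 0→1: 1[foll,b=5,-]
e5 deliver 1→0: 0[lead,b=5,-]
e6 deliver 0→2: 2[foll,b=5,-]
e7 deliver 2→0: ·
e8 propose(0,'w'): ·
e9 deliver 0→2: 2[foll,b=5,w]
e10 deliver 2→0: ·
e11 timeout(0): 0[cand,b=10,-]
e12 deliver 0→1: 1[foll,b=5,w]
e13 deliver 1→0: ·
e14 deliver 0→2: 2[foll,b=10,w]
e15 deliver 2→0: ·
e16 timeout(0): 0[cand,b=15,-]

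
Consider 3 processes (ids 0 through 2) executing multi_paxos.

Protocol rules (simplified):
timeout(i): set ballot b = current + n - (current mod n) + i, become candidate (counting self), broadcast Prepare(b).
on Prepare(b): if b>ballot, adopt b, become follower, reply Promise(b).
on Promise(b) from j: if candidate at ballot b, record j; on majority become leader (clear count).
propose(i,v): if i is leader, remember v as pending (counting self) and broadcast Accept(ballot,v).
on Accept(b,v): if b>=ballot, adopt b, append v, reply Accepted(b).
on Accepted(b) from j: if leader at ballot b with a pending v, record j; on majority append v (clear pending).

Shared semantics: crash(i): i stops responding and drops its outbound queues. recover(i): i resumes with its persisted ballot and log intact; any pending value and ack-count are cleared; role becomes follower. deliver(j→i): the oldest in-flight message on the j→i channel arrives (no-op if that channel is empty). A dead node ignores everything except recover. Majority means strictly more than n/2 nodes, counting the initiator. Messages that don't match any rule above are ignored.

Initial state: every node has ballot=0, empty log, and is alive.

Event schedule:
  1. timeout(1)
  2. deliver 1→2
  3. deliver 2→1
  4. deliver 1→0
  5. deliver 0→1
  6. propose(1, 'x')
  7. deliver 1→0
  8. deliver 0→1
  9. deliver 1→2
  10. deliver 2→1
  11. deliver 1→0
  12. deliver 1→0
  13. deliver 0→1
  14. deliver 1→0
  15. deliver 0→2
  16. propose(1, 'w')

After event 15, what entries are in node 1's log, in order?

x

step 1 timeout(1): 1={cand,b=4,log=-}
step 2 deliver 1→2: 2={foll,b=4,log=-}
step 3 deliver 2→1: 1={lead,b=4,log=-}
step 4 deliver 1→0: 0={foll,b=4,log=-}
step 5 deliver 0→1: —
step 6 propose(1,'x'): —
step 7 deliver 1→0: 0={foll,b=4,log=x}
step 8 deliver 0→1: 1={lead,b=4,log=x}
step 9 deliver 1→2: 2={foll,b=4,log=x}
step 10 deliver 2→1: —
step 11 deliver 1→0: —
step 12 deliver 1→0: —
step 13 deliver 0→1: —
step 14 deliver 1→0: —
step 15 deliver 0→2: —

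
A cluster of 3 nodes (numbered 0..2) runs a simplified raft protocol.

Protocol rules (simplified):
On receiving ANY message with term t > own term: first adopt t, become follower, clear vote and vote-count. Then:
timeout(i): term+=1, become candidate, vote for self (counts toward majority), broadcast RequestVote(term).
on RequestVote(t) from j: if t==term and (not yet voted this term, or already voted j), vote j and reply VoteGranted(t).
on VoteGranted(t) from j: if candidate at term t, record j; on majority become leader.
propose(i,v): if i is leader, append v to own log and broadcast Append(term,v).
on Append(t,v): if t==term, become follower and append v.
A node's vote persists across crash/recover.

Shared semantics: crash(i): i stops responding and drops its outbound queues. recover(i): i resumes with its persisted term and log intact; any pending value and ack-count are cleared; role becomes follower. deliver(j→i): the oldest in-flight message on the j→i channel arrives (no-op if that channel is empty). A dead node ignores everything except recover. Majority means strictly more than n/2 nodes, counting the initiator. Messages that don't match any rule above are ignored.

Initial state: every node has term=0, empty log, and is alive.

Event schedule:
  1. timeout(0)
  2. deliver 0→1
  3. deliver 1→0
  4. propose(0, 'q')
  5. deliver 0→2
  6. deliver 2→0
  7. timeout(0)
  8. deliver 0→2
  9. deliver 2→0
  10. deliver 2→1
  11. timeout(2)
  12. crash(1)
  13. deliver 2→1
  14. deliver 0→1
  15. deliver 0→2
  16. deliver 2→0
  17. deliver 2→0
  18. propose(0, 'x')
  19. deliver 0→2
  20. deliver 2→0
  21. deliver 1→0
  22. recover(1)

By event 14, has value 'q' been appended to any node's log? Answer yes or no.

e1 timeout(0): 0[cand,t=1,-]
e2 deliver 0→1: 1[foll,t=1,-]
e3 deliver 1→0: 0[lead,t=1,-]
e4 propose(0,'q'): 0[lead,t=1,q]
e5 deliver 0→2: 2[foll,t=1,-]
e6 deliver 2→0: ·
e7 timeout(0): 0[cand,t=2,q]
e8 deliver 0→2: 2[foll,t=1,q]
e9 deliver 2→0: ·
e10 deliver 2→1: ·
e11 timeout(2): 2[cand,t=2,q]
e12 crash(1): 1[✗foll,t=1,-]
e13 deliver 2→1: ·
e14 deliver 0→1: ·

yes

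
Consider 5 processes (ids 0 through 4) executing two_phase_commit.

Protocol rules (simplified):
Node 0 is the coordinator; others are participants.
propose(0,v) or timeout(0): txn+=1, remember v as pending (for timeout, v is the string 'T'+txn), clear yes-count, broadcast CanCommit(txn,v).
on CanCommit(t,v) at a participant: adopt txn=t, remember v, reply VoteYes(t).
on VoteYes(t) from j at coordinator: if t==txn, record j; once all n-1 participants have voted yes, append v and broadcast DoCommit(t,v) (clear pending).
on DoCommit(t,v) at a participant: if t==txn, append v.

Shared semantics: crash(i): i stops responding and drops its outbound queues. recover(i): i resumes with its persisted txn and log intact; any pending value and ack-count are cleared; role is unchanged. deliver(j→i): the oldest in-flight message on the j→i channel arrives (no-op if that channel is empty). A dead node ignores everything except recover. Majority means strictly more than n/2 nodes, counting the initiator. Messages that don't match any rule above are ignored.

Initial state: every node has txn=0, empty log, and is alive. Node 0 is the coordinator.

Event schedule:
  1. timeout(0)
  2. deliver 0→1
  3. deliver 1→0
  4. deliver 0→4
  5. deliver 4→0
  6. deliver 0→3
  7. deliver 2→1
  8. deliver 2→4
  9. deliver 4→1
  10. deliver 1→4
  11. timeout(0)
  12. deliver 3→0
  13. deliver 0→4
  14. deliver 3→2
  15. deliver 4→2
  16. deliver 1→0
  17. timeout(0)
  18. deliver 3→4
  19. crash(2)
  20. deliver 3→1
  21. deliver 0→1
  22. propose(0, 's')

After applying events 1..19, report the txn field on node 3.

1

1. timeout(0):  <0:coor t1 ->
2. deliver 0→1:  <1:part t1 ->
3. deliver 1→0:  nop
4. deliver 0→4:  <4:part t1 ->
5. deliver 4→0:  nop
6. deliver 0→3:  <3:part t1 ->
7. deliver 2→1:  nop
8. deliver 2→4:  nop
9. deliver 4→1:  nop
10. deliver 1→4:  nop
11. timeout(0):  <0:coor t2 ->
12. deliver 3→0:  nop
13. deliver 0→4:  <4:part t2 ->
14. deliver 3→2:  nop
15. deliver 4→2:  nop
16. deliver 1→0:  nop
17. timeout(0):  <0:coor t3 ->
18. deliver 3→4:  nop
19. crash(2):  <2:✗part t0 ->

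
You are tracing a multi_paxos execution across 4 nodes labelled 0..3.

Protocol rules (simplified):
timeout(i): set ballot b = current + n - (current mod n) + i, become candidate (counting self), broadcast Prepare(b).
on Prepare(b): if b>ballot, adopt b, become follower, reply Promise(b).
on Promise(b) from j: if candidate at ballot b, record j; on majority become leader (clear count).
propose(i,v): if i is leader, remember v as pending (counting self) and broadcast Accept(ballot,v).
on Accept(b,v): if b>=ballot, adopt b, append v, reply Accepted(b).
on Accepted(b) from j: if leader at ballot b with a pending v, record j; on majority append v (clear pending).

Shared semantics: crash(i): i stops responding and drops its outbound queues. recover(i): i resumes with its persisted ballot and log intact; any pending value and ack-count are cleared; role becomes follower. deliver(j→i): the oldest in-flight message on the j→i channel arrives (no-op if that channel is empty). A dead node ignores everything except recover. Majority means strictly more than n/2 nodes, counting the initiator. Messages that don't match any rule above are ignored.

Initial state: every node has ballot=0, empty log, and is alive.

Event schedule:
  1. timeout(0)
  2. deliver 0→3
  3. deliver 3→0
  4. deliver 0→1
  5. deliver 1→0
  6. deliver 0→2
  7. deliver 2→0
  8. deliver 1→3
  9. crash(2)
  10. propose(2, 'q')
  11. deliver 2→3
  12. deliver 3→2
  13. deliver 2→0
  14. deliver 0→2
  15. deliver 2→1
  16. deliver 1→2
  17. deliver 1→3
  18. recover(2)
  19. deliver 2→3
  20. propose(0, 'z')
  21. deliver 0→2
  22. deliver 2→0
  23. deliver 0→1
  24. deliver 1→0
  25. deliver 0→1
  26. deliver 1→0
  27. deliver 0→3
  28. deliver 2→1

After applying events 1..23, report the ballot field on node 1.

4

1. timeout(0):  <0:cand b4 ->
2. deliver 0→3:  <3:foll b4 ->
3. deliver 3→0:  nop
4. deliver 0→1:  <1:foll b4 ->
5. deliver 1→0:  <0:lead b4 ->
6. deliver 0→2:  <2:foll b4 ->
7. deliver 2→0:  nop
8. deliver 1→3:  nop
9. crash(2):  <2:✗foll b4 ->
10. propose(2,'q'):  nop
11. deliver 2→3:  nop
12. deliver 3→2:  nop
13. deliver 2→0:  nop
14. deliver 0→2:  nop
15. deliver 2→1:  nop
16. deliver 1→2:  nop
17. deliver 1→3:  nop
18. recover(2):  <2:foll b4 ->
19. deliver 2→3:  nop
20. propose(0,'z'):  nop
21. deliver 0→2:  <2:foll b4 z>
22. deliver 2→0:  nop
23. deliver 0→1:  <1:foll b4 z>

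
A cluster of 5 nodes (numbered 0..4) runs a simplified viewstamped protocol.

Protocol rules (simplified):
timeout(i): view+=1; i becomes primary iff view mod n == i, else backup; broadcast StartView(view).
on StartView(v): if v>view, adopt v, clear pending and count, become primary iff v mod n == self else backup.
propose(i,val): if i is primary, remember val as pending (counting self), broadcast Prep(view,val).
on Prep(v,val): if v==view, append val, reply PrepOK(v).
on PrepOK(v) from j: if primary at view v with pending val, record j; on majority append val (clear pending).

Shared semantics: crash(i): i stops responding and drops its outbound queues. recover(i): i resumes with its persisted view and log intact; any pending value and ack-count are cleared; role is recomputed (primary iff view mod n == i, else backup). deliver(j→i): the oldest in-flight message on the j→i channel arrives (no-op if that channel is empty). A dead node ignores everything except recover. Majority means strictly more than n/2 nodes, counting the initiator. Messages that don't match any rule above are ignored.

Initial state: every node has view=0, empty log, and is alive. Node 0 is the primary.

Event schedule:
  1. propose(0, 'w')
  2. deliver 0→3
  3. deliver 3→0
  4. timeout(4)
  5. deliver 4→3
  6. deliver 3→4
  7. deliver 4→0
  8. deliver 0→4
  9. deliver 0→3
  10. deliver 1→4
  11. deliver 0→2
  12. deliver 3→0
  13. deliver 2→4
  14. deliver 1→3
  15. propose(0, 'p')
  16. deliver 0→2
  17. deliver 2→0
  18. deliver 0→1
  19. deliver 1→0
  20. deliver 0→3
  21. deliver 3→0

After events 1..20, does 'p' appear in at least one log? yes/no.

no

step 1 propose(0,'w'): —
step 2 deliver 0→3: 3={back,v=0,log=w}
step 3 deliver 3→0: —
step 4 timeout(4): 4={back,v=1,log=-}
step 5 deliver 4→3: 3={back,v=1,log=w}
step 6 deliver 3→4: —
step 7 deliver 4→0: 0={back,v=1,log=-}
step 8 deliver 0→4: —
step 9 deliver 0→3: —
step 10 deliver 1→4: —
step 11 deliver 0→2: 2={back,v=0,log=w}
step 12 deliver 3→0: —
step 13 deliver 2→4: —
step 14 deliver 1→3: —
step 15 propose(0,'p'): —
step 16 deliver 0→2: —
step 17 deliver 2→0: —
step 18 deliver 0→1: 1={back,v=0,log=w}
step 19 deliver 1→0: —
step 20 deliver 0→3: —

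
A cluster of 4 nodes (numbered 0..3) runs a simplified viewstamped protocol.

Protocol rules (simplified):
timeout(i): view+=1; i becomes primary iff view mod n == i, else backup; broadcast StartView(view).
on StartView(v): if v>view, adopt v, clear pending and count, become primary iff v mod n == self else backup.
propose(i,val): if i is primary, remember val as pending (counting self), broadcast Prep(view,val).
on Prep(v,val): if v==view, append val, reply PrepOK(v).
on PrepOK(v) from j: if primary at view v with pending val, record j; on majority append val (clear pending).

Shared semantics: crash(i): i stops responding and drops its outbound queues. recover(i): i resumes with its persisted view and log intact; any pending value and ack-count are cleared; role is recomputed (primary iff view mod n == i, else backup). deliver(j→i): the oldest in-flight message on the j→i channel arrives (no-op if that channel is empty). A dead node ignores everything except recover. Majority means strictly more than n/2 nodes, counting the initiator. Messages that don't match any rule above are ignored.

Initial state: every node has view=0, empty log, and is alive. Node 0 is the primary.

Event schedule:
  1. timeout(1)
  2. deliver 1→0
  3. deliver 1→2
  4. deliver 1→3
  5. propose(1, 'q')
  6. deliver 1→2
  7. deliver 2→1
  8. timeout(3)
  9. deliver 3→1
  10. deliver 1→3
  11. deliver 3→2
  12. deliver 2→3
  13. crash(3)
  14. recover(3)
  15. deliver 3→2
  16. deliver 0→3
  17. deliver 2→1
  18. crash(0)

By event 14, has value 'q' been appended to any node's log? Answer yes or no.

after 1 — timeout(1): n1:prim/v1/[-]
after 2 — deliver 1→0: n0:back/v1/[-]
after 3 — deliver 1→2: n2:back/v1/[-]
after 4 — deliver 1→3: n3:back/v1/[-]
after 5 — propose(1,'q'): ·
after 6 — deliver 1→2: n2:back/v1/[q]
after 7 — deliver 2→1: ·
after 8 — timeout(3): n3:back/v2/[-]
after 9 — deliver 3→1: n1:back/v2/[-]
after 10 — deliver 1→3: ·
after 11 — deliver 3→2: n2:prim/v2/[q]
after 12 — deliver 2→3: ·
after 13 — crash(3): n3:✗back/v2/[-]
after 14 — recover(3): n3:back/v2/[-]

yes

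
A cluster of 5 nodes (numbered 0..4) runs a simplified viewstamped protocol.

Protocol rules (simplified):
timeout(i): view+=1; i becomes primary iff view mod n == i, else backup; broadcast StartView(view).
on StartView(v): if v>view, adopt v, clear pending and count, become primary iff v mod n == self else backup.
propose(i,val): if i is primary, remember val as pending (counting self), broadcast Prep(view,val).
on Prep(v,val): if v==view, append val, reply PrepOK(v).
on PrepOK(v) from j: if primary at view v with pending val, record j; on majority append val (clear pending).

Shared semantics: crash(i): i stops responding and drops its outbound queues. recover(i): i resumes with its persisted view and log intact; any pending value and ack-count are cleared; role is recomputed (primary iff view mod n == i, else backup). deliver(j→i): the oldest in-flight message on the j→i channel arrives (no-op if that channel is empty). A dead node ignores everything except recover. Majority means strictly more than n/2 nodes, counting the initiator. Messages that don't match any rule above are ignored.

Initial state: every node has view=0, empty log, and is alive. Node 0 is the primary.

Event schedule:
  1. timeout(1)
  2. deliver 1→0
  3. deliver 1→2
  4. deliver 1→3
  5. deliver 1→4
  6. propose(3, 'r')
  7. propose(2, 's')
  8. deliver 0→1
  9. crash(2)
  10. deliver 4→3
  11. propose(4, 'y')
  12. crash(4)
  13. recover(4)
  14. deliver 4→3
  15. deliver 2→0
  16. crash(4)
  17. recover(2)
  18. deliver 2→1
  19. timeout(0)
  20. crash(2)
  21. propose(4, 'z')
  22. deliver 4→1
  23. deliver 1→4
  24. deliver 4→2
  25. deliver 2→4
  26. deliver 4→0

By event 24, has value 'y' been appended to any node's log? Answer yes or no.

[1] timeout(1) → N1(prim v1 [-])
[2] deliver 1→0 → N0(back v1 [-])
[3] deliver 1→2 → N2(back v1 [-])
[4] deliver 1→3 → N3(back v1 [-])
[5] deliver 1→4 → N4(back v1 [-])
[6] propose(3,'r') → ∅
[7] propose(2,'s') → ∅
[8] deliver 0→1 → ∅
[9] crash(2) → N2(✗back v1 [-])
[10] deliver 4→3 → ∅
[11] propose(4,'y') → ∅
[12] crash(4) → N4(✗back v1 [-])
[13] recover(4) → N4(back v1 [-])
[14] deliver 4→3 → ∅
[15] deliver 2→0 → ∅
[16] crash(4) → N4(✗back v1 [-])
[17] recover(2) → N2(back v1 [-])
[18] deliver 2→1 → ∅
[19] timeout(0) → N0(back v2 [-])
[20] crash(2) → N2(✗back v1 [-])
[21] propose(4,'z') → ∅
[22] deliver 4→1 → ∅
[23] deliver 1→4 → ∅
[24] deliver 4→2 → ∅

no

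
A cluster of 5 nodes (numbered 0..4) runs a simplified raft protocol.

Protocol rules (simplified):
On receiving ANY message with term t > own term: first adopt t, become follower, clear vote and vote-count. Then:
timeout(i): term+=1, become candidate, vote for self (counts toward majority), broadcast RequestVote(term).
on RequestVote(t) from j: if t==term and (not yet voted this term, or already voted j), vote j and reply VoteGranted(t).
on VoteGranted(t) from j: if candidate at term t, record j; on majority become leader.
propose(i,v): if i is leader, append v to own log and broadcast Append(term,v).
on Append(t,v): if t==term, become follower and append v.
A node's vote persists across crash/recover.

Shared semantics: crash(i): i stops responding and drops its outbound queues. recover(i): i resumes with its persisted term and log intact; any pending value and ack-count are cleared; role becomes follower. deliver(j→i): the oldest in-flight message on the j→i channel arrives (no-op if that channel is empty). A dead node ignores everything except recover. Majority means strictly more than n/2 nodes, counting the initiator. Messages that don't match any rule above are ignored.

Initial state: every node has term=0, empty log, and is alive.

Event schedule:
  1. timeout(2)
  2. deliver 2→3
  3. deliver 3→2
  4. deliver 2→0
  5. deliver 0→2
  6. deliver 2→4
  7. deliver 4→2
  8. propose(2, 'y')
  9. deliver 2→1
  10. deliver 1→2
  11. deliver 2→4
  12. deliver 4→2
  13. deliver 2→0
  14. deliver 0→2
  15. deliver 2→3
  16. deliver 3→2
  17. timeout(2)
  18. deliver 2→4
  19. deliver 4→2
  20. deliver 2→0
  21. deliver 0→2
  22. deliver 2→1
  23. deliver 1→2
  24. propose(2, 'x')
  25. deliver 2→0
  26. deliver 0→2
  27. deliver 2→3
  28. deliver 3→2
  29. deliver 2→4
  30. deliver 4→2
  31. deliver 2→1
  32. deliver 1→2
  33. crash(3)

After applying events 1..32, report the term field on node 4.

1. timeout(2):  <2:cand t1 ->
2. deliver 2→3:  <3:foll t1 ->
3. deliver 3→2:  nop
4. deliver 2→0:  <0:foll t1 ->
5. deliver 0→2:  <2:lead t1 ->
6. deliver 2→4:  <4:foll t1 ->
7. deliver 4→2:  nop
8. propose(2,'y'):  <2:lead t1 y>
9. deliver 2→1:  <1:foll t1 ->
10. deliver 1→2:  nop
11. deliver 2→4:  <4:foll t1 y>
12. deliver 4→2:  nop
13. deliver 2→0:  <0:foll t1 y>
14. deliver 0→2:  nop
15. deliver 2→3:  <3:foll t1 y>
16. deliver 3→2:  nop
17. timeout(2):  <2:cand t2 y>
18. deliver 2→4:  <4:foll t2 y>
19. deliver 4→2:  nop
20. deliver 2→0:  <0:foll t2 y>
21. deliver 0→2:  <2:lead t2 y>
22. deliver 2→1:  <1:foll t1 y>
23. deliver 1→2:  nop
24. propose(2,'x'):  <2:lead t2 y,x>
25. deliver 2→0:  <0:foll t2 y,x>
26. deliver 0→2:  nop
27. deliver 2→3:  <3:foll t2 y>
28. deliver 3→2:  nop
29. deliver 2→4:  <4:foll t2 y,x>
30. deliver 4→2:  nop
31. deliver 2→1:  <1:foll t2 y>
32. deliver 1→2:  nop

2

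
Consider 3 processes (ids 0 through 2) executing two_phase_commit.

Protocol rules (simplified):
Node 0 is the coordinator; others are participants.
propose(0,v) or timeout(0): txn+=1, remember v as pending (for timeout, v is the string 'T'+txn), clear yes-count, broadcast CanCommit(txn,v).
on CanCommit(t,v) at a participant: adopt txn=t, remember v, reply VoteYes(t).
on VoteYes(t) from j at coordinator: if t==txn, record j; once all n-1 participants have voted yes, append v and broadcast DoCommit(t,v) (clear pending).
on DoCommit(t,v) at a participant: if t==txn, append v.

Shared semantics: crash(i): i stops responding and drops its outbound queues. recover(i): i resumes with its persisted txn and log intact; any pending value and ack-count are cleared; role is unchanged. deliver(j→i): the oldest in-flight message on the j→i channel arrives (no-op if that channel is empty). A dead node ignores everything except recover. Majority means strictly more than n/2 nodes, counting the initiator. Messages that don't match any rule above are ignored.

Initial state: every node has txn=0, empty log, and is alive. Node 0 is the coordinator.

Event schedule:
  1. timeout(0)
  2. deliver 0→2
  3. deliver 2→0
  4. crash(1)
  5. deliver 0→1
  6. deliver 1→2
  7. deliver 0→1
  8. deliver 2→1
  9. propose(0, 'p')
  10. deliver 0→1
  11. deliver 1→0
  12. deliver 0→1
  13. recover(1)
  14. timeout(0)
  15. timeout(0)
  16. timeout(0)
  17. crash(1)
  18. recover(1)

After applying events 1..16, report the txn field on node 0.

1. timeout(0):  <0:coor t1 ->
2. deliver 0→2:  <2:part t1 ->
3. deliver 2→0:  nop
4. crash(1):  <1:✗part t0 ->
5. deliver 0→1:  nop
6. deliver 1→2:  nop
7. deliver 0→1:  nop
8. deliver 2→1:  nop
9. propose(0,'p'):  <0:coor t2 ->
10. deliver 0→1:  nop
11. deliver 1→0:  nop
12. deliver 0→1:  nop
13. recover(1):  <1:part t0 ->
14. timeout(0):  <0:coor t3 ->
15. timeout(0):  <0:coor t4 ->
16. timeout(0):  <0:coor t5 ->

5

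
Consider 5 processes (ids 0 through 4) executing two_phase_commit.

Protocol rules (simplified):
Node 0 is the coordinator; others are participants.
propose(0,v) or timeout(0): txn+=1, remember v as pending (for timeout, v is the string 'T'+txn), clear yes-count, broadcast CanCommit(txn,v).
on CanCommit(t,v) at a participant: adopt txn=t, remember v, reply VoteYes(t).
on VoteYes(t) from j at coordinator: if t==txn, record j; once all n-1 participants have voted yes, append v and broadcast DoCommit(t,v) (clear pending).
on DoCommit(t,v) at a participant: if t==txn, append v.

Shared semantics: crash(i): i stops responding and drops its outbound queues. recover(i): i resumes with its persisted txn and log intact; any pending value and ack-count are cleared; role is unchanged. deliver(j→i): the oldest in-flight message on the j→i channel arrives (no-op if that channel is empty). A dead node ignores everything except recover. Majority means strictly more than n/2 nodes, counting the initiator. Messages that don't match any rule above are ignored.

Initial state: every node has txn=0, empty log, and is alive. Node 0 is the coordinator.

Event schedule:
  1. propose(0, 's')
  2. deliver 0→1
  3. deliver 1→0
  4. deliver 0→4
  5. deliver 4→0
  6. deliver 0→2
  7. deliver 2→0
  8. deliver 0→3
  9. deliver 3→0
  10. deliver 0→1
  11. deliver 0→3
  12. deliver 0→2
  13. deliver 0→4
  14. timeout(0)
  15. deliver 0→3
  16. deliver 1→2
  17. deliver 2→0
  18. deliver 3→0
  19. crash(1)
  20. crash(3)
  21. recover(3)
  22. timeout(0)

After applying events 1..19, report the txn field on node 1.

1. propose(0,'s'):  <0:coor t1 ->
2. deliver 0→1:  <1:part t1 ->
3. deliver 1→0:  nop
4. deliver 0→4:  <4:part t1 ->
5. deliver 4→0:  nop
6. deliver 0→2:  <2:part t1 ->
7. deliver 2→0:  nop
8. deliver 0→3:  <3:part t1 ->
9. deliver 3→0:  <0:coor t1 s>
10. deliver 0→1:  <1:part t1 s>
11. deliver 0→3:  <3:part t1 s>
12. deliver 0→2:  <2:part t1 s>
13. deliver 0→4:  <4:part t1 s>
14. timeout(0):  <0:coor t2 s>
15. deliver 0→3:  <3:part t2 s>
16. deliver 1→2:  nop
17. deliver 2→0:  nop
18. deliver 3→0:  nop
19. crash(1):  <1:✗part t1 s>

1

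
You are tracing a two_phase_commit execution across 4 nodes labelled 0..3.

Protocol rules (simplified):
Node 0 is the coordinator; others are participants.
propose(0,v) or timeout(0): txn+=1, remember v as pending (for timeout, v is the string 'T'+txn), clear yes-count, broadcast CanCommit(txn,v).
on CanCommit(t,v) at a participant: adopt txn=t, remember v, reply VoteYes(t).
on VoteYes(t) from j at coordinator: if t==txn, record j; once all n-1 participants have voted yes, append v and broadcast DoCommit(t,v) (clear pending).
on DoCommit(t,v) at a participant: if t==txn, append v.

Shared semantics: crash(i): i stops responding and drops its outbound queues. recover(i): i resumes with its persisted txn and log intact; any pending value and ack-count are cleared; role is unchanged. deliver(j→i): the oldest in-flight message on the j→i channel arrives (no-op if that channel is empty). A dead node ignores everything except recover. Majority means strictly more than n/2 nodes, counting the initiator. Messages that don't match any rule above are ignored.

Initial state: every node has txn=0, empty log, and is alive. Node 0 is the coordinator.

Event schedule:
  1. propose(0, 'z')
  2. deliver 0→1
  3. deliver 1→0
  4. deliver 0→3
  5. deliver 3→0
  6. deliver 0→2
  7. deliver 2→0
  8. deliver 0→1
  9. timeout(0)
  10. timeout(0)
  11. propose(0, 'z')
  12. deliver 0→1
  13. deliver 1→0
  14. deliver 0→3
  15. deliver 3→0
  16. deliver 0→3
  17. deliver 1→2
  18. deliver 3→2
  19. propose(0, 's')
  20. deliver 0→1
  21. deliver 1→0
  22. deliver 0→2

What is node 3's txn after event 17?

2

1. propose(0,'z'):  <0:coor t1 ->
2. deliver 0→1:  <1:part t1 ->
3. deliver 1→0:  nop
4. deliver 0→3:  <3:part t1 ->
5. deliver 3→0:  nop
6. deliver 0→2:  <2:part t1 ->
7. deliver 2→0:  <0:coor t1 z>
8. deliver 0→1:  <1:part t1 z>
9. timeout(0):  <0:coor t2 z>
10. timeout(0):  <0:coor t3 z>
11. propose(0,'z'):  <0:coor t4 z>
12. deliver 0→1:  <1:part t2 z>
13. deliver 1→0:  nop
14. deliver 0→3:  <3:part t1 z>
15. deliver 3→0:  nop
16. deliver 0→3:  <3:part t2 z>
17. deliver 1→2:  nop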